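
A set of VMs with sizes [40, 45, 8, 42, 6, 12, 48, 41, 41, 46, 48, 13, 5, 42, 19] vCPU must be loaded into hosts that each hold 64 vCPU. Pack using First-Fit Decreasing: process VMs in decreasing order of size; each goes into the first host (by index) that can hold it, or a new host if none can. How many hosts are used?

9

Sorted descending: 48, 48, 46, 45, 42, 42, 41, 41, 40, 19, 13, 12, 8, 6, 5.
48 vCPU → host 1 (remaining 16 vCPU)
48 vCPU → host 2 (remaining 16 vCPU)
46 vCPU → host 3 (remaining 18 vCPU)
45 vCPU → host 4 (remaining 19 vCPU)
42 vCPU → host 5 (remaining 22 vCPU)
42 vCPU → host 6 (remaining 22 vCPU)
41 vCPU → host 7 (remaining 23 vCPU)
41 vCPU → host 8 (remaining 23 vCPU)
40 vCPU → host 9 (remaining 24 vCPU)
19 vCPU → host 4 (remaining 0 vCPU)
13 vCPU → host 1 (remaining 3 vCPU)
12 vCPU → host 2 (remaining 4 vCPU)
8 vCPU → host 3 (remaining 10 vCPU)
6 vCPU → host 3 (remaining 4 vCPU)
5 vCPU → host 5 (remaining 17 vCPU)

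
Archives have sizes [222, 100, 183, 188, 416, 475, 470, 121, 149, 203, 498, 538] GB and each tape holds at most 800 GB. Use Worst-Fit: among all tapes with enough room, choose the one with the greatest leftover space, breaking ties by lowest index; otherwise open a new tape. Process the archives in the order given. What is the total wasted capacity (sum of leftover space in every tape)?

Put 222 GB in tape 1; 578 GB remain.
Put 100 GB in tape 1; 478 GB remain.
Put 183 GB in tape 1; 295 GB remain.
Put 188 GB in tape 1; 107 GB remain.
Put 416 GB in tape 2; 384 GB remain.
Put 475 GB in tape 3; 325 GB remain.
Put 470 GB in tape 4; 330 GB remain.
Put 121 GB in tape 2; 263 GB remain.
Put 149 GB in tape 4; 181 GB remain.
Put 203 GB in tape 3; 122 GB remain.
Put 498 GB in tape 5; 302 GB remain.
Put 538 GB in tape 6; 262 GB remain.
6 tapes × 800 GB = 4800 GB; used 3563 GB; unused 1237 GB.

1237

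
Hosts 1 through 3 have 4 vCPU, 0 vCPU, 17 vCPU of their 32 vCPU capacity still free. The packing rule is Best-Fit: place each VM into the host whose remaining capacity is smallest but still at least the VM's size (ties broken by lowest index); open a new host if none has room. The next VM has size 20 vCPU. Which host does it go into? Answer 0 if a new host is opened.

0

No host has ≥ 20 vCPU free, so a new host is opened.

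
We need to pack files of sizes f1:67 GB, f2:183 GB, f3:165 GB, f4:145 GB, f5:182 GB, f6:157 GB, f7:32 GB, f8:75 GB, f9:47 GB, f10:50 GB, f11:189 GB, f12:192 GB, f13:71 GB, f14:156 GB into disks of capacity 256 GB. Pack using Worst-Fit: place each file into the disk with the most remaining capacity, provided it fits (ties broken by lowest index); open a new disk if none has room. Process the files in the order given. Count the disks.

Put f1 (67 GB) in disk 1; 189 GB remain.
Put f2 (183 GB) in disk 1; 6 GB remain.
Put f3 (165 GB) in disk 2; 91 GB remain.
Put f4 (145 GB) in disk 3; 111 GB remain.
Put f5 (182 GB) in disk 4; 74 GB remain.
Put f6 (157 GB) in disk 5; 99 GB remain.
Put f7 (32 GB) in disk 3; 79 GB remain.
Put f8 (75 GB) in disk 5; 24 GB remain.
Put f9 (47 GB) in disk 2; 44 GB remain.
Put f10 (50 GB) in disk 3; 29 GB remain.
Put f11 (189 GB) in disk 6; 67 GB remain.
Put f12 (192 GB) in disk 7; 64 GB remain.
Put f13 (71 GB) in disk 4; 3 GB remain.
Put f14 (156 GB) in disk 8; 100 GB remain.

8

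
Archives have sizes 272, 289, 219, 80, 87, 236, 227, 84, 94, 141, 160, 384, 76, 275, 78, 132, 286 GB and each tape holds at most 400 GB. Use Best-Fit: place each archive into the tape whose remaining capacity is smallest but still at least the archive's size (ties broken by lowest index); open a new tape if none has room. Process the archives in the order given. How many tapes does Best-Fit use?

9

tape 1: place 272 GB, 128 GB left
tape 2: place 289 GB, 111 GB left
tape 3: place 219 GB, 181 GB left
tape 2: place 80 GB, 31 GB left
tape 1: place 87 GB, 41 GB left
tape 4: place 236 GB, 164 GB left
tape 5: place 227 GB, 173 GB left
tape 4: place 84 GB, 80 GB left
tape 5: place 94 GB, 79 GB left
tape 3: place 141 GB, 40 GB left
tape 6: place 160 GB, 240 GB left
tape 7: place 384 GB, 16 GB left
tape 5: place 76 GB, 3 GB left
tape 8: place 275 GB, 125 GB left
tape 4: place 78 GB, 2 GB left
tape 6: place 132 GB, 108 GB left
tape 9: place 286 GB, 114 GB left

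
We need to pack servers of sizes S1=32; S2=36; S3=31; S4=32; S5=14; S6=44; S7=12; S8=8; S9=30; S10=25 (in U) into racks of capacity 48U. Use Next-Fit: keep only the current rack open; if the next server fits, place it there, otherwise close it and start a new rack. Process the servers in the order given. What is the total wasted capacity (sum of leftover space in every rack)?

120

Put S1 (32U) in rack 1; 16U remain.
Put S2 (36U) in rack 2; 12U remain.
Put S3 (31U) in rack 3; 17U remain.
Put S4 (32U) in rack 4; 16U remain.
Put S5 (14U) in rack 4; 2U remain.
Put S6 (44U) in rack 5; 4U remain.
Put S7 (12U) in rack 6; 36U remain.
Put S8 (8U) in rack 6; 28U remain.
Put S9 (30U) in rack 7; 18U remain.
Put S10 (25U) in rack 8; 23U remain.
8 racks × 48U = 384U; used 264U; unused 120U.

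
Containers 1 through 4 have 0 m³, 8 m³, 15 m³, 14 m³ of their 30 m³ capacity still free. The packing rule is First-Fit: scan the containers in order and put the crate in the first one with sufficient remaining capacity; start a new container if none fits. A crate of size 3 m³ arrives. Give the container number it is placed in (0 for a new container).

2

Containers with room: container 2 (8 m³), container 3 (15 m³), container 4 (14 m³).
The first with room is container 2.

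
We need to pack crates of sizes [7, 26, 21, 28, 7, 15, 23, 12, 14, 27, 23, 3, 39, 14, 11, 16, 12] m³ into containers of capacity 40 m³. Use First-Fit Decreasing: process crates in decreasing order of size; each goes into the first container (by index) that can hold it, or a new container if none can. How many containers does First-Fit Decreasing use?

8 containers

Sorted descending: 39, 28, 27, 26, 23, 23, 21, 16, 15, 14, 14, 12, 12, 11, 7, 7, 3.
container 1: place 39 m³, 1 m³ left
container 2: place 28 m³, 12 m³ left
container 3: place 27 m³, 13 m³ left
container 4: place 26 m³, 14 m³ left
container 5: place 23 m³, 17 m³ left
container 6: place 23 m³, 17 m³ left
container 7: place 21 m³, 19 m³ left
container 5: place 16 m³, 1 m³ left
container 6: place 15 m³, 2 m³ left
container 4: place 14 m³, 0 m³ left
container 7: place 14 m³, 5 m³ left
container 2: place 12 m³, 0 m³ left
container 3: place 12 m³, 1 m³ left
container 8: place 11 m³, 29 m³ left
container 8: place 7 m³, 22 m³ left
container 8: place 7 m³, 15 m³ left
container 7: place 3 m³, 2 m³ left
Final containers: [39] [28,12] [27,12] [26,14] [23,16] [23,15] [21,14,3] [11,7,7].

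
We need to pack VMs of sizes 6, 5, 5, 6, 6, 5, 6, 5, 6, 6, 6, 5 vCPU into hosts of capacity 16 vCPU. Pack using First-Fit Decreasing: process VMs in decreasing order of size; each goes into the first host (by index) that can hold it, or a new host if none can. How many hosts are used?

5 hosts

Sorted descending: 6, 6, 6, 6, 6, 6, 6, 5, 5, 5, 5, 5.
6 vCPU → host 1 (remaining 10 vCPU)
6 vCPU → host 1 (remaining 4 vCPU)
6 vCPU → host 2 (remaining 10 vCPU)
6 vCPU → host 2 (remaining 4 vCPU)
6 vCPU → host 3 (remaining 10 vCPU)
6 vCPU → host 3 (remaining 4 vCPU)
6 vCPU → host 4 (remaining 10 vCPU)
5 vCPU → host 4 (remaining 5 vCPU)
5 vCPU → host 4 (remaining 0 vCPU)
5 vCPU → host 5 (remaining 11 vCPU)
5 vCPU → host 5 (remaining 6 vCPU)
5 vCPU → host 5 (remaining 1 vCPU)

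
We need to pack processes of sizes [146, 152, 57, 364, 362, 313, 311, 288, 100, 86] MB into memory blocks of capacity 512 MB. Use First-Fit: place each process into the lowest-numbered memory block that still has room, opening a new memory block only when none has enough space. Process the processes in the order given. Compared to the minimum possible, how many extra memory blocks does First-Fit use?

First-Fit: [146,152,57,100] [364,86] [362] [313] [311] [288] → 6 memory blocks.
Total size 2179 MB; any packing needs at least ⌈2179/512⌉ = 5 memory blocks.
An optimal packing achieves that bound: [364,146] [362,100] [313,152] [311,86,57] [288] → 5 memory blocks.
Excess: 6 − 5 = 1.

1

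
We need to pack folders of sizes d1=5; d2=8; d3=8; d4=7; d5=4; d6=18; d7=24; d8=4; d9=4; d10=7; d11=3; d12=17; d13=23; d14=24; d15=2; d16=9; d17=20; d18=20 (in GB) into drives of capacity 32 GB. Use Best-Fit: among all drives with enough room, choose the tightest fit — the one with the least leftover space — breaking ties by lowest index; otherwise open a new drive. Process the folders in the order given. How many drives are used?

Put d1 (5 GB) in drive 1; 27 GB remain.
Put d2 (8 GB) in drive 1; 19 GB remain.
Put d3 (8 GB) in drive 1; 11 GB remain.
Put d4 (7 GB) in drive 1; 4 GB remain.
Put d5 (4 GB) in drive 1; 0 GB remain.
Put d6 (18 GB) in drive 2; 14 GB remain.
Put d7 (24 GB) in drive 3; 8 GB remain.
Put d8 (4 GB) in drive 3; 4 GB remain.
Put d9 (4 GB) in drive 3; 0 GB remain.
Put d10 (7 GB) in drive 2; 7 GB remain.
Put d11 (3 GB) in drive 2; 4 GB remain.
Put d12 (17 GB) in drive 4; 15 GB remain.
Put d13 (23 GB) in drive 5; 9 GB remain.
Put d14 (24 GB) in drive 6; 8 GB remain.
Put d15 (2 GB) in drive 2; 2 GB remain.
Put d16 (9 GB) in drive 5; 0 GB remain.
Put d17 (20 GB) in drive 7; 12 GB remain.
Put d18 (20 GB) in drive 8; 12 GB remain.
Final drives: [5,8,8,7,4] [18,7,3,2] [24,4,4] [17] [23,9] [24] [20] [20].

8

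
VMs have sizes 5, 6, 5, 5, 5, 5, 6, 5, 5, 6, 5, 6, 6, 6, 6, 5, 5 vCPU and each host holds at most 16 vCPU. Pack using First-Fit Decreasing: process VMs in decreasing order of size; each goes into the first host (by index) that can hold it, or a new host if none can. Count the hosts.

7

Sorted descending: 6, 6, 6, 6, 6, 6, 6, 5, 5, 5, 5, 5, 5, 5, 5, 5, 5.
6 vCPU → host 1 (remaining 10 vCPU)
6 vCPU → host 1 (remaining 4 vCPU)
6 vCPU → host 2 (remaining 10 vCPU)
6 vCPU → host 2 (remaining 4 vCPU)
6 vCPU → host 3 (remaining 10 vCPU)
6 vCPU → host 3 (remaining 4 vCPU)
6 vCPU → host 4 (remaining 10 vCPU)
5 vCPU → host 4 (remaining 5 vCPU)
5 vCPU → host 4 (remaining 0 vCPU)
5 vCPU → host 5 (remaining 11 vCPU)
5 vCPU → host 5 (remaining 6 vCPU)
5 vCPU → host 5 (remaining 1 vCPU)
5 vCPU → host 6 (remaining 11 vCPU)
5 vCPU → host 6 (remaining 6 vCPU)
5 vCPU → host 6 (remaining 1 vCPU)
5 vCPU → host 7 (remaining 11 vCPU)
5 vCPU → host 7 (remaining 6 vCPU)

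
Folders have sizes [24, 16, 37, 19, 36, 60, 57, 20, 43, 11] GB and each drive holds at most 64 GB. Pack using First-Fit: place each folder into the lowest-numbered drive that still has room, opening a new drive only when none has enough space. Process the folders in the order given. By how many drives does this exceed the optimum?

First-Fit: [24,16,19] [37,20] [36,11] [60] [57] [43] → 6 drives.
Total size 323 GB; any packing needs at least ⌈323/64⌉ = 6 drives.
So 6 is already optimal.

0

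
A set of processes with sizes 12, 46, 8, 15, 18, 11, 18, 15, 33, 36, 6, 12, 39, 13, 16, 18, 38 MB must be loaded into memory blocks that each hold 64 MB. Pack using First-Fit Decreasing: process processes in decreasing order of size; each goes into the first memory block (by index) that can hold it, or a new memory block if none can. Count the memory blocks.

Sorted descending: 46, 39, 38, 36, 33, 18, 18, 18, 16, 15, 15, 13, 12, 12, 11, 8, 6.
memory block 1: place 46 MB, 18 MB left
memory block 2: place 39 MB, 25 MB left
memory block 3: place 38 MB, 26 MB left
memory block 4: place 36 MB, 28 MB left
memory block 5: place 33 MB, 31 MB left
memory block 1: place 18 MB, 0 MB left
memory block 2: place 18 MB, 7 MB left
memory block 3: place 18 MB, 8 MB left
memory block 4: place 16 MB, 12 MB left
memory block 5: place 15 MB, 16 MB left
memory block 5: place 15 MB, 1 MB left
memory block 6: place 13 MB, 51 MB left
memory block 4: place 12 MB, 0 MB left
memory block 6: place 12 MB, 39 MB left
memory block 6: place 11 MB, 28 MB left
memory block 3: place 8 MB, 0 MB left
memory block 2: place 6 MB, 1 MB left
Final memory blocks: [46,18] [39,18,6] [38,18,8] [36,16,12] [33,15,15] [13,12,11].

6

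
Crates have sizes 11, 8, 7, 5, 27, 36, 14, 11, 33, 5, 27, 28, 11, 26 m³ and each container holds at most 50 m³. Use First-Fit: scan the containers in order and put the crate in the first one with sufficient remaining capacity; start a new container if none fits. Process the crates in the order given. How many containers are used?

11 m³ → container 1 (remaining 39 m³)
8 m³ → container 1 (remaining 31 m³)
7 m³ → container 1 (remaining 24 m³)
5 m³ → container 1 (remaining 19 m³)
27 m³ → container 2 (remaining 23 m³)
36 m³ → container 3 (remaining 14 m³)
14 m³ → container 1 (remaining 5 m³)
11 m³ → container 2 (remaining 12 m³)
33 m³ → container 4 (remaining 17 m³)
5 m³ → container 1 (remaining 0 m³)
27 m³ → container 5 (remaining 23 m³)
28 m³ → container 6 (remaining 22 m³)
11 m³ → container 2 (remaining 1 m³)
26 m³ → container 7 (remaining 24 m³)

7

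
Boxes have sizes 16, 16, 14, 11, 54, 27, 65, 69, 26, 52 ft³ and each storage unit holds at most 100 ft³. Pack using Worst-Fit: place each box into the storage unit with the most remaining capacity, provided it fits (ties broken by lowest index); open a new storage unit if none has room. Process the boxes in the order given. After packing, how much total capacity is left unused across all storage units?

storage unit 1: place 16 ft³, 84 ft³ left
storage unit 1: place 16 ft³, 68 ft³ left
storage unit 1: place 14 ft³, 54 ft³ left
storage unit 1: place 11 ft³, 43 ft³ left
storage unit 2: place 54 ft³, 46 ft³ left
storage unit 2: place 27 ft³, 19 ft³ left
storage unit 3: place 65 ft³, 35 ft³ left
storage unit 4: place 69 ft³, 31 ft³ left
storage unit 1: place 26 ft³, 17 ft³ left
storage unit 5: place 52 ft³, 48 ft³ left
5 storage units × 100 ft³ = 500 ft³; used 350 ft³; unused 150 ft³.

150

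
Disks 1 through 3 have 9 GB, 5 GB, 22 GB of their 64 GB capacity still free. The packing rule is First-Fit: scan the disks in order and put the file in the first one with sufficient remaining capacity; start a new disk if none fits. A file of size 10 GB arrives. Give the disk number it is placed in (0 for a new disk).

Disks with room: disk 3 (22 GB).
The first with room is disk 3.

3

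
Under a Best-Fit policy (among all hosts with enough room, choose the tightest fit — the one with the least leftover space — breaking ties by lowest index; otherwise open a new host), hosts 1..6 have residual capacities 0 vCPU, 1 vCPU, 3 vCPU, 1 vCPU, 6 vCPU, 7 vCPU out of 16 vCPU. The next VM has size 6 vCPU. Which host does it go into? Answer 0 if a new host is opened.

5

Hosts with room: host 5 (6 vCPU), host 6 (7 vCPU).
Tightest fit is host 5 with 6 vCPU free.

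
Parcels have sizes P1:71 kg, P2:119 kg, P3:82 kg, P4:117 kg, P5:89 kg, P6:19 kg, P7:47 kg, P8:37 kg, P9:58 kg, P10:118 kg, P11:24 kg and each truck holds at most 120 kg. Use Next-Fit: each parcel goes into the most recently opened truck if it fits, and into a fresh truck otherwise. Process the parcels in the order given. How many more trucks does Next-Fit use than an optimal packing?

2

Next-Fit: [71] [119] [82] [117] [89,19] [47,37] [58] [118] [24] → 9 trucks.
Total size 781 kg; any packing needs at least ⌈781/120⌉ = 7 trucks.
An optimal packing achieves that bound: [119] [118] [117] [89,24] [82,37] [71,47] [58,19] → 7 trucks.
Excess: 9 − 7 = 2.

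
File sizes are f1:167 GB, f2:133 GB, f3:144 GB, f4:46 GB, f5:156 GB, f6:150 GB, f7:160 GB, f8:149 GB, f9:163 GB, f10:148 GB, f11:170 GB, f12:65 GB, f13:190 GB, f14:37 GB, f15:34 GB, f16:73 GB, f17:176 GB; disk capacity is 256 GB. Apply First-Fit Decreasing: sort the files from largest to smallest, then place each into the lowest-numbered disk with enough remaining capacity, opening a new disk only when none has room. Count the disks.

Sorted descending: 190, 176, 170, 167, 163, 160, 156, 150, 149, 148, 144, 133, 73, 65, 46, 37, 34.
Put 190 GB in disk 1; 66 GB remain.
Put 176 GB in disk 2; 80 GB remain.
Put 170 GB in disk 3; 86 GB remain.
Put 167 GB in disk 4; 89 GB remain.
Put 163 GB in disk 5; 93 GB remain.
Put 160 GB in disk 6; 96 GB remain.
Put 156 GB in disk 7; 100 GB remain.
Put 150 GB in disk 8; 106 GB remain.
Put 149 GB in disk 9; 107 GB remain.
Put 148 GB in disk 10; 108 GB remain.
Put 144 GB in disk 11; 112 GB remain.
Put 133 GB in disk 12; 123 GB remain.
Put 73 GB in disk 2; 7 GB remain.
Put 65 GB in disk 1; 1 GB remain.
Put 46 GB in disk 3; 40 GB remain.
Put 37 GB in disk 3; 3 GB remain.
Put 34 GB in disk 4; 55 GB remain.
Final disks: [190,65] [176,73] [170,46,37] [167,34] [163] [160] [156] [150] [149] [148] [144] [133].

12 disks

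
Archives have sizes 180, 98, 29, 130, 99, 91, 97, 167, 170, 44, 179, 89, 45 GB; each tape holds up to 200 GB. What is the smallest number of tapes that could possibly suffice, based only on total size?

8

Total size = 180 + 98 + 29 + 130 + 99 + 91 + 97 + 167 + 170 + 44 + 179 + 89 + 45 = 1418 GB.
⌈1418 / 200⌉ = 8.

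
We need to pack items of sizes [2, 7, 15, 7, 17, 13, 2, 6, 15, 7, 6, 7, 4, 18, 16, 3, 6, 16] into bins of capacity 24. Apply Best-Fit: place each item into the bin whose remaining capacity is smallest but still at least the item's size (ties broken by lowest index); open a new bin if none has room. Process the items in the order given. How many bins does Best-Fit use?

8

2 → bin 1 (remaining 22)
7 → bin 1 (remaining 15)
15 → bin 1 (remaining 0)
7 → bin 2 (remaining 17)
17 → bin 2 (remaining 0)
13 → bin 3 (remaining 11)
2 → bin 3 (remaining 9)
6 → bin 3 (remaining 3)
15 → bin 4 (remaining 9)
7 → bin 4 (remaining 2)
6 → bin 5 (remaining 18)
7 → bin 5 (remaining 11)
4 → bin 5 (remaining 7)
18 → bin 6 (remaining 6)
16 → bin 7 (remaining 8)
3 → bin 3 (remaining 0)
6 → bin 6 (remaining 0)
16 → bin 8 (remaining 8)
Final bins: [2,7,15] [7,17] [13,2,6,3] [15,7] [6,7,4] [18,6] [16] [16].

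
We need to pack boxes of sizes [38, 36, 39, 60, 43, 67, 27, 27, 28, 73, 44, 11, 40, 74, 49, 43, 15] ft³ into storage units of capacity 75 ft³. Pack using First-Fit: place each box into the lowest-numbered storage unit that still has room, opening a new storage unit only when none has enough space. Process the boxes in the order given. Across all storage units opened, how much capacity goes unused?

111

storage unit 1: place 38 ft³, 37 ft³ left
storage unit 1: place 36 ft³, 1 ft³ left
storage unit 2: place 39 ft³, 36 ft³ left
storage unit 3: place 60 ft³, 15 ft³ left
storage unit 4: place 43 ft³, 32 ft³ left
storage unit 5: place 67 ft³, 8 ft³ left
storage unit 2: place 27 ft³, 9 ft³ left
storage unit 4: place 27 ft³, 5 ft³ left
storage unit 6: place 28 ft³, 47 ft³ left
storage unit 7: place 73 ft³, 2 ft³ left
storage unit 6: place 44 ft³, 3 ft³ left
storage unit 3: place 11 ft³, 4 ft³ left
storage unit 8: place 40 ft³, 35 ft³ left
storage unit 9: place 74 ft³, 1 ft³ left
storage unit 10: place 49 ft³, 26 ft³ left
storage unit 11: place 43 ft³, 32 ft³ left
storage unit 8: place 15 ft³, 20 ft³ left
11 storage units × 75 ft³ = 825 ft³; used 714 ft³; unused 111 ft³.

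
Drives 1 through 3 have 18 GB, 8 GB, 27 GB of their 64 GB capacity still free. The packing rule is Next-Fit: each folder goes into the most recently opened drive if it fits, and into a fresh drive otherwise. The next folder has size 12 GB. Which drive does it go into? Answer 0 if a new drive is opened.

Next-Fit only looks at drive 3, which has 27 GB free.
12 GB fits there.

3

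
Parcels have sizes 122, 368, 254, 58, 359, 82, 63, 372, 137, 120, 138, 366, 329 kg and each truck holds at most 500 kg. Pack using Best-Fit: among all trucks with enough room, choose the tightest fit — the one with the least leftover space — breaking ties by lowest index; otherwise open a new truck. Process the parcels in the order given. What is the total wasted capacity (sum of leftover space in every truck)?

truck 1: place 122 kg, 378 kg left
truck 1: place 368 kg, 10 kg left
truck 2: place 254 kg, 246 kg left
truck 2: place 58 kg, 188 kg left
truck 3: place 359 kg, 141 kg left
truck 3: place 82 kg, 59 kg left
truck 2: place 63 kg, 125 kg left
truck 4: place 372 kg, 128 kg left
truck 5: place 137 kg, 363 kg left
truck 2: place 120 kg, 5 kg left
truck 5: place 138 kg, 225 kg left
truck 6: place 366 kg, 134 kg left
truck 7: place 329 kg, 171 kg left
7 trucks × 500 kg = 3500 kg; used 2768 kg; unused 732 kg.

732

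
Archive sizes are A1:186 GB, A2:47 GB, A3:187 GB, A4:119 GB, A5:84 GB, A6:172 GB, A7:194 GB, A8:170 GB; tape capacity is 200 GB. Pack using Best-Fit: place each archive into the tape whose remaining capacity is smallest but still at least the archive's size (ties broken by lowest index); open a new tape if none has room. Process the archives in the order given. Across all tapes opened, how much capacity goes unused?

tape 1: place A1 (186 GB), 14 GB left
tape 2: place A2 (47 GB), 153 GB left
tape 3: place A3 (187 GB), 13 GB left
tape 2: place A4 (119 GB), 34 GB left
tape 4: place A5 (84 GB), 116 GB left
tape 5: place A6 (172 GB), 28 GB left
tape 6: place A7 (194 GB), 6 GB left
tape 7: place A8 (170 GB), 30 GB left
7 tapes × 200 GB = 1400 GB; used 1159 GB; unused 241 GB.

241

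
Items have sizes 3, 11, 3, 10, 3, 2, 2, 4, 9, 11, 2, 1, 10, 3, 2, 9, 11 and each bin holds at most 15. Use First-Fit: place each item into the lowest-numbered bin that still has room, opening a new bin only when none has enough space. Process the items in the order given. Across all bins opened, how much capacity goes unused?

24

3 → bin 1 (remaining 12)
11 → bin 1 (remaining 1)
3 → bin 2 (remaining 12)
10 → bin 2 (remaining 2)
3 → bin 3 (remaining 12)
2 → bin 2 (remaining 0)
2 → bin 3 (remaining 10)
4 → bin 3 (remaining 6)
9 → bin 4 (remaining 6)
11 → bin 5 (remaining 4)
2 → bin 3 (remaining 4)
1 → bin 1 (remaining 0)
10 → bin 6 (remaining 5)
3 → bin 3 (remaining 1)
2 → bin 4 (remaining 4)
9 → bin 7 (remaining 6)
11 → bin 8 (remaining 4)
8 bins × 15 = 120; used 96; unused 24.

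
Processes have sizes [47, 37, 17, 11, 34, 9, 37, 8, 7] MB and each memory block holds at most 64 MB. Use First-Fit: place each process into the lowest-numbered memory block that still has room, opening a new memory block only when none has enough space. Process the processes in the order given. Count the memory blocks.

4

47 MB → memory block 1 (remaining 17 MB)
37 MB → memory block 2 (remaining 27 MB)
17 MB → memory block 1 (remaining 0 MB)
11 MB → memory block 2 (remaining 16 MB)
34 MB → memory block 3 (remaining 30 MB)
9 MB → memory block 2 (remaining 7 MB)
37 MB → memory block 4 (remaining 27 MB)
8 MB → memory block 3 (remaining 22 MB)
7 MB → memory block 2 (remaining 0 MB)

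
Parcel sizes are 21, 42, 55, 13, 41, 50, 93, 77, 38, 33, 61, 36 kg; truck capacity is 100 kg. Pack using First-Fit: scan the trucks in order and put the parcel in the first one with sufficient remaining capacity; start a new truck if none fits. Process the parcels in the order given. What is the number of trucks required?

7

truck 1: place 21 kg, 79 kg left
truck 1: place 42 kg, 37 kg left
truck 2: place 55 kg, 45 kg left
truck 1: place 13 kg, 24 kg left
truck 2: place 41 kg, 4 kg left
truck 3: place 50 kg, 50 kg left
truck 4: place 93 kg, 7 kg left
truck 5: place 77 kg, 23 kg left
truck 3: place 38 kg, 12 kg left
truck 6: place 33 kg, 67 kg left
truck 6: place 61 kg, 6 kg left
truck 7: place 36 kg, 64 kg left
Final trucks: [21,42,13] [55,41] [50,38] [93] [77] [33,61] [36].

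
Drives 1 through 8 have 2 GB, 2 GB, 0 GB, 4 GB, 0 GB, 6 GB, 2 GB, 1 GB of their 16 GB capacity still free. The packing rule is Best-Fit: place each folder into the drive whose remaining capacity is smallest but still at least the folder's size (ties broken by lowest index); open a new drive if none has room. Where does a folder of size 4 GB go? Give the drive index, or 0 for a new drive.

4

Drives with room: drive 4 (4 GB), drive 6 (6 GB).
Tightest fit is drive 4 with 4 GB free.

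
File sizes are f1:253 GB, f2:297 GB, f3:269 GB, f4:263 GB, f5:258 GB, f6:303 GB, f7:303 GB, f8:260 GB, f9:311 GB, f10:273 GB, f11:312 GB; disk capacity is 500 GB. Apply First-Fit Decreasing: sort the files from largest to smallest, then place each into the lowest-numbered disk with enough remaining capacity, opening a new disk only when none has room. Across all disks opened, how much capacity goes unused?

Sorted descending: 312, 311, 303, 303, 297, 273, 269, 263, 260, 258, 253.
disk 1: place 312 GB, 188 GB left
disk 2: place 311 GB, 189 GB left
disk 3: place 303 GB, 197 GB left
disk 4: place 303 GB, 197 GB left
disk 5: place 297 GB, 203 GB left
disk 6: place 273 GB, 227 GB left
disk 7: place 269 GB, 231 GB left
disk 8: place 263 GB, 237 GB left
disk 9: place 260 GB, 240 GB left
disk 10: place 258 GB, 242 GB left
disk 11: place 253 GB, 247 GB left
11 disks × 500 GB = 5500 GB; used 3102 GB; unused 2398 GB.

2398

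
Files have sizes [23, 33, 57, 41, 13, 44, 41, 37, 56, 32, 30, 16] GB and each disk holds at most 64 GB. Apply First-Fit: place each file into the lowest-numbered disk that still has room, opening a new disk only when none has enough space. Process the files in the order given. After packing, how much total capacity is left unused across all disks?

disk 1: place 23 GB, 41 GB left
disk 1: place 33 GB, 8 GB left
disk 2: place 57 GB, 7 GB left
disk 3: place 41 GB, 23 GB left
disk 3: place 13 GB, 10 GB left
disk 4: place 44 GB, 20 GB left
disk 5: place 41 GB, 23 GB left
disk 6: place 37 GB, 27 GB left
disk 7: place 56 GB, 8 GB left
disk 8: place 32 GB, 32 GB left
disk 8: place 30 GB, 2 GB left
disk 4: place 16 GB, 4 GB left
8 disks × 64 GB = 512 GB; used 423 GB; unused 89 GB.

89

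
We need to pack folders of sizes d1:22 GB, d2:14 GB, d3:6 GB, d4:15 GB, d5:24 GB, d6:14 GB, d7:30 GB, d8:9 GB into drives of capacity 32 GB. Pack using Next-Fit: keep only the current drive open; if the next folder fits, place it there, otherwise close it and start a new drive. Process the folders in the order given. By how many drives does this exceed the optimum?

2

Next-Fit: [22] [14,6] [15] [24] [14] [30] [9] → 7 drives.
Total size 134 GB; any packing needs at least ⌈134/32⌉ = 5 drives.
An optimal packing achieves that bound: [30] [24,6] [22,9] [15,14] [14] → 5 drives.
Excess: 7 − 5 = 2.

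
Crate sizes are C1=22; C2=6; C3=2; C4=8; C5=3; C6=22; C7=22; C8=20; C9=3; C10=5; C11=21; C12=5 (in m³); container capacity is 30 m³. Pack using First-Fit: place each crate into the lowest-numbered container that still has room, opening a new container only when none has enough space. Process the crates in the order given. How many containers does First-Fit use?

6

container 1: place C1 (22 m³), 8 m³ left
container 1: place C2 (6 m³), 2 m³ left
container 1: place C3 (2 m³), 0 m³ left
container 2: place C4 (8 m³), 22 m³ left
container 2: place C5 (3 m³), 19 m³ left
container 3: place C6 (22 m³), 8 m³ left
container 4: place C7 (22 m³), 8 m³ left
container 5: place C8 (20 m³), 10 m³ left
container 2: place C9 (3 m³), 16 m³ left
container 2: place C10 (5 m³), 11 m³ left
container 6: place C11 (21 m³), 9 m³ left
container 2: place C12 (5 m³), 6 m³ left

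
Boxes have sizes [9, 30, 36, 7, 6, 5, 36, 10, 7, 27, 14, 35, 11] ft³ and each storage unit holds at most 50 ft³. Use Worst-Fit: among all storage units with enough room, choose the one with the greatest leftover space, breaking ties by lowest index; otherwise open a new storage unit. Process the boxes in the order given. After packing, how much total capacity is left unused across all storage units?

17

9 ft³ → storage unit 1 (remaining 41 ft³)
30 ft³ → storage unit 1 (remaining 11 ft³)
36 ft³ → storage unit 2 (remaining 14 ft³)
7 ft³ → storage unit 2 (remaining 7 ft³)
6 ft³ → storage unit 1 (remaining 5 ft³)
5 ft³ → storage unit 2 (remaining 2 ft³)
36 ft³ → storage unit 3 (remaining 14 ft³)
10 ft³ → storage unit 3 (remaining 4 ft³)
7 ft³ → storage unit 4 (remaining 43 ft³)
27 ft³ → storage unit 4 (remaining 16 ft³)
14 ft³ → storage unit 4 (remaining 2 ft³)
35 ft³ → storage unit 5 (remaining 15 ft³)
11 ft³ → storage unit 5 (remaining 4 ft³)
5 storage units × 50 ft³ = 250 ft³; used 233 ft³; unused 17 ft³.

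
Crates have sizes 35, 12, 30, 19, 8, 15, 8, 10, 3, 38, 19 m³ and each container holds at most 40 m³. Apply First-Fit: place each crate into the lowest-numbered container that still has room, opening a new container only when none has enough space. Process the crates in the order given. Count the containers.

6

Put 35 m³ in container 1; 5 m³ remain.
Put 12 m³ in container 2; 28 m³ remain.
Put 30 m³ in container 3; 10 m³ remain.
Put 19 m³ in container 2; 9 m³ remain.
Put 8 m³ in container 2; 1 m³ remain.
Put 15 m³ in container 4; 25 m³ remain.
Put 8 m³ in container 3; 2 m³ remain.
Put 10 m³ in container 4; 15 m³ remain.
Put 3 m³ in container 1; 2 m³ remain.
Put 38 m³ in container 5; 2 m³ remain.
Put 19 m³ in container 6; 21 m³ remain.
Final containers: [35,3] [12,19,8] [30,8] [15,10] [38] [19].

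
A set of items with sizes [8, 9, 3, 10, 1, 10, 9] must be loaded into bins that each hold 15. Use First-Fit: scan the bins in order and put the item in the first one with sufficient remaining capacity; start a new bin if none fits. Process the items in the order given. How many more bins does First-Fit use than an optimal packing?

First-Fit: [8,3,1] [9] [10] [10] [9] → 5 bins.
5 items exceed 7.5 (half the capacity), and no two of those can share a bin, so at least 5 bins are needed.
So 5 is already optimal.

0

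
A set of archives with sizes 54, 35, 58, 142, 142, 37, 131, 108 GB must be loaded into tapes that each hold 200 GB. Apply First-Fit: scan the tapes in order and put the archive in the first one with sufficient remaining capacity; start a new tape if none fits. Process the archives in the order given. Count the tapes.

54 GB → tape 1 (remaining 146 GB)
35 GB → tape 1 (remaining 111 GB)
58 GB → tape 1 (remaining 53 GB)
142 GB → tape 2 (remaining 58 GB)
142 GB → tape 3 (remaining 58 GB)
37 GB → tape 1 (remaining 16 GB)
131 GB → tape 4 (remaining 69 GB)
108 GB → tape 5 (remaining 92 GB)
Final tapes: [54,35,58,37] [142] [142] [131] [108].

5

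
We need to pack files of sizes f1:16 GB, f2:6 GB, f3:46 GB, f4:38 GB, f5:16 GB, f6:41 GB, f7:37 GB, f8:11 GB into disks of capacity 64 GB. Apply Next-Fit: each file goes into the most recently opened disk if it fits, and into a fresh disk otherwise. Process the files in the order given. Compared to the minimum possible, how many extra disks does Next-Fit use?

1

Next-Fit: [16,6] [46] [38,16] [41] [37,11] → 5 disks.
Total size 211 GB; any packing needs at least ⌈211/64⌉ = 4 disks.
An optimal packing achieves that bound: [46,16] [41,16,6] [38,11] [37] → 4 disks.
Excess: 5 − 4 = 1.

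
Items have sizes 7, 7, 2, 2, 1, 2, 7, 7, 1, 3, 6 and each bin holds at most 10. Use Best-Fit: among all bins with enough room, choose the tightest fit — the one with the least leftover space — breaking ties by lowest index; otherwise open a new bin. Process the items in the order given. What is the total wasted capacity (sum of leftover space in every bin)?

5

Put 7 in bin 1; 3 remain.
Put 7 in bin 2; 3 remain.
Put 2 in bin 1; 1 remain.
Put 2 in bin 2; 1 remain.
Put 1 in bin 1; 0 remain.
Put 2 in bin 3; 8 remain.
Put 7 in bin 3; 1 remain.
Put 7 in bin 4; 3 remain.
Put 1 in bin 2; 0 remain.
Put 3 in bin 4; 0 remain.
Put 6 in bin 5; 4 remain.
5 bins × 10 = 50; used 45; unused 5.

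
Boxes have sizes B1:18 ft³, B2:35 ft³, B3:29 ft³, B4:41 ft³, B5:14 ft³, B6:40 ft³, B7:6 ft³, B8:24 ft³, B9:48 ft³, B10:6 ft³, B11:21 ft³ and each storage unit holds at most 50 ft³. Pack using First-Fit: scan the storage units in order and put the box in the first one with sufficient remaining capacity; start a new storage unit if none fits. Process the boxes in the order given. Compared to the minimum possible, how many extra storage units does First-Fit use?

0

First-Fit: [18,29] [35,14] [41,6] [40,6] [24,21] [48] → 6 storage units.
Total size 282 ft³; any packing needs at least ⌈282/50⌉ = 6 storage units.
So 6 is already optimal.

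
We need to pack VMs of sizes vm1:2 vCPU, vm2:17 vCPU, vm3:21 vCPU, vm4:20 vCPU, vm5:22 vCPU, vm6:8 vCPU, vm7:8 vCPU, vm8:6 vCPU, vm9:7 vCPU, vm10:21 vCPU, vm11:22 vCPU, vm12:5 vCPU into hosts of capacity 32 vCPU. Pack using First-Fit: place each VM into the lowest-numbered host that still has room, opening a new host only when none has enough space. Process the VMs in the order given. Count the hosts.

Put vm1 (2 vCPU) in host 1; 30 vCPU remain.
Put vm2 (17 vCPU) in host 1; 13 vCPU remain.
Put vm3 (21 vCPU) in host 2; 11 vCPU remain.
Put vm4 (20 vCPU) in host 3; 12 vCPU remain.
Put vm5 (22 vCPU) in host 4; 10 vCPU remain.
Put vm6 (8 vCPU) in host 1; 5 vCPU remain.
Put vm7 (8 vCPU) in host 2; 3 vCPU remain.
Put vm8 (6 vCPU) in host 3; 6 vCPU remain.
Put vm9 (7 vCPU) in host 4; 3 vCPU remain.
Put vm10 (21 vCPU) in host 5; 11 vCPU remain.
Put vm11 (22 vCPU) in host 6; 10 vCPU remain.
Put vm12 (5 vCPU) in host 1; 0 vCPU remain.
Final hosts: [2,17,8,5] [21,8] [20,6] [22,7] [21] [22].

6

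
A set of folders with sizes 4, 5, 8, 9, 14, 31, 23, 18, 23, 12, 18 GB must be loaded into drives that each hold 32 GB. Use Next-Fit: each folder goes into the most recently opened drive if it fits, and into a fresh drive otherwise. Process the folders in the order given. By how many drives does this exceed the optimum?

Next-Fit: [4,5,8,9] [14] [31] [23] [18] [23] [12,18] → 7 drives.
Total size 165 GB; any packing needs at least ⌈165/32⌉ = 6 drives.
An optimal packing achieves that bound: [31] [23,9] [23,8] [18,14] [18,12] [5,4] → 6 drives.
Excess: 7 − 6 = 1.

1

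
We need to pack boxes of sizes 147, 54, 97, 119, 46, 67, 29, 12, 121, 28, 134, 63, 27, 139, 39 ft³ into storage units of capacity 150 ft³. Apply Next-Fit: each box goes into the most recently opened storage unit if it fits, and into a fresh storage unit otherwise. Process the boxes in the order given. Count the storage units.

Put 147 ft³ in storage unit 1; 3 ft³ remain.
Put 54 ft³ in storage unit 2; 96 ft³ remain.
Put 97 ft³ in storage unit 3; 53 ft³ remain.
Put 119 ft³ in storage unit 4; 31 ft³ remain.
Put 46 ft³ in storage unit 5; 104 ft³ remain.
Put 67 ft³ in storage unit 5; 37 ft³ remain.
Put 29 ft³ in storage unit 5; 8 ft³ remain.
Put 12 ft³ in storage unit 6; 138 ft³ remain.
Put 121 ft³ in storage unit 6; 17 ft³ remain.
Put 28 ft³ in storage unit 7; 122 ft³ remain.
Put 134 ft³ in storage unit 8; 16 ft³ remain.
Put 63 ft³ in storage unit 9; 87 ft³ remain.
Put 27 ft³ in storage unit 9; 60 ft³ remain.
Put 139 ft³ in storage unit 10; 11 ft³ remain.
Put 39 ft³ in storage unit 11; 111 ft³ remain.

11 storage units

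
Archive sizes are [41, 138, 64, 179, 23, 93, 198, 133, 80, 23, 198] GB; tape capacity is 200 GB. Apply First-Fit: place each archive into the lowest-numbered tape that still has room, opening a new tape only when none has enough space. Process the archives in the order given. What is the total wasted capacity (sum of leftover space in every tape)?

41 GB → tape 1 (remaining 159 GB)
138 GB → tape 1 (remaining 21 GB)
64 GB → tape 2 (remaining 136 GB)
179 GB → tape 3 (remaining 21 GB)
23 GB → tape 2 (remaining 113 GB)
93 GB → tape 2 (remaining 20 GB)
198 GB → tape 4 (remaining 2 GB)
133 GB → tape 5 (remaining 67 GB)
80 GB → tape 6 (remaining 120 GB)
23 GB → tape 5 (remaining 44 GB)
198 GB → tape 7 (remaining 2 GB)
7 tapes × 200 GB = 1400 GB; used 1170 GB; unused 230 GB.

230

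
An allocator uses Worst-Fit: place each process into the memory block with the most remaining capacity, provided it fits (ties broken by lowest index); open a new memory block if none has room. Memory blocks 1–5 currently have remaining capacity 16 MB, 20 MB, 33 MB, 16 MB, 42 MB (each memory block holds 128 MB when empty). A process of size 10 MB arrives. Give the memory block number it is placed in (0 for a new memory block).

Memory blocks with room: memory block 1 (16 MB), memory block 2 (20 MB), memory block 3 (33 MB), memory block 4 (16 MB), memory block 5 (42 MB).
Most room is memory block 5 with 42 MB free.

5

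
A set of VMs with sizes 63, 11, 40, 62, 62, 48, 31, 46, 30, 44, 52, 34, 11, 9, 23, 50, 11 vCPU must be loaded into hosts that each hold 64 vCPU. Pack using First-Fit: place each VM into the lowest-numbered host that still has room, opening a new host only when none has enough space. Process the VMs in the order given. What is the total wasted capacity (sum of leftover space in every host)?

63 vCPU → host 1 (remaining 1 vCPU)
11 vCPU → host 2 (remaining 53 vCPU)
40 vCPU → host 2 (remaining 13 vCPU)
62 vCPU → host 3 (remaining 2 vCPU)
62 vCPU → host 4 (remaining 2 vCPU)
48 vCPU → host 5 (remaining 16 vCPU)
31 vCPU → host 6 (remaining 33 vCPU)
46 vCPU → host 7 (remaining 18 vCPU)
30 vCPU → host 6 (remaining 3 vCPU)
44 vCPU → host 8 (remaining 20 vCPU)
52 vCPU → host 9 (remaining 12 vCPU)
34 vCPU → host 10 (remaining 30 vCPU)
11 vCPU → host 2 (remaining 2 vCPU)
9 vCPU → host 5 (remaining 7 vCPU)
23 vCPU → host 10 (remaining 7 vCPU)
50 vCPU → host 11 (remaining 14 vCPU)
11 vCPU → host 7 (remaining 7 vCPU)
11 hosts × 64 vCPU = 704 vCPU; used 627 vCPU; unused 77 vCPU.

77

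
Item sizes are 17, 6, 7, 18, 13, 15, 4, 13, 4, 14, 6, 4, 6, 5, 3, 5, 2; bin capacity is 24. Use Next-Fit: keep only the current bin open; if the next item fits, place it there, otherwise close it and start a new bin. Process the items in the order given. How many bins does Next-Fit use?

17 → bin 1 (remaining 7)
6 → bin 1 (remaining 1)
7 → bin 2 (remaining 17)
18 → bin 3 (remaining 6)
13 → bin 4 (remaining 11)
15 → bin 5 (remaining 9)
4 → bin 5 (remaining 5)
13 → bin 6 (remaining 11)
4 → bin 6 (remaining 7)
14 → bin 7 (remaining 10)
6 → bin 7 (remaining 4)
4 → bin 7 (remaining 0)
6 → bin 8 (remaining 18)
5 → bin 8 (remaining 13)
3 → bin 8 (remaining 10)
5 → bin 8 (remaining 5)
2 → bin 8 (remaining 3)

8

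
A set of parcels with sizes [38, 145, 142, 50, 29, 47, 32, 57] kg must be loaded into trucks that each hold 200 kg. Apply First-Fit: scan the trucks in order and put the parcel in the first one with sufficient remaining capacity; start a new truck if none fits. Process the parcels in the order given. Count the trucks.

38 kg → truck 1 (remaining 162 kg)
145 kg → truck 1 (remaining 17 kg)
142 kg → truck 2 (remaining 58 kg)
50 kg → truck 2 (remaining 8 kg)
29 kg → truck 3 (remaining 171 kg)
47 kg → truck 3 (remaining 124 kg)
32 kg → truck 3 (remaining 92 kg)
57 kg → truck 3 (remaining 35 kg)

3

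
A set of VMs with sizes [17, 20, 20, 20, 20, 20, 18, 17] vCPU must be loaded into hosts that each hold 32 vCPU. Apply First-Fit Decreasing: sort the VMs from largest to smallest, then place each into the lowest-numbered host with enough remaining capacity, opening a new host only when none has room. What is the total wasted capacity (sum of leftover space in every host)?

Sorted descending: 20, 20, 20, 20, 20, 18, 17, 17.
20 vCPU → host 1 (remaining 12 vCPU)
20 vCPU → host 2 (remaining 12 vCPU)
20 vCPU → host 3 (remaining 12 vCPU)
20 vCPU → host 4 (remaining 12 vCPU)
20 vCPU → host 5 (remaining 12 vCPU)
18 vCPU → host 6 (remaining 14 vCPU)
17 vCPU → host 7 (remaining 15 vCPU)
17 vCPU → host 8 (remaining 15 vCPU)
8 hosts × 32 vCPU = 256 vCPU; used 152 vCPU; unused 104 vCPU.

104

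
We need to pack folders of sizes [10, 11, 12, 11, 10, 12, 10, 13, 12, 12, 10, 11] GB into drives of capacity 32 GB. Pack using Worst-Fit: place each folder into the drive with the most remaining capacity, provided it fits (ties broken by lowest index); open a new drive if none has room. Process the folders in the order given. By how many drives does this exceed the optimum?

Worst-Fit: [10,11,10] [12,11] [12,10] [13,12] [12,10] [11] → 6 drives.
Total size 134 GB; any packing needs at least ⌈134/32⌉ = 5 drives.
An optimal packing achieves that bound: [13,12] [12,12] [12,11] [11,11,10] [10,10,10] → 5 drives.
Excess: 6 − 5 = 1.

1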